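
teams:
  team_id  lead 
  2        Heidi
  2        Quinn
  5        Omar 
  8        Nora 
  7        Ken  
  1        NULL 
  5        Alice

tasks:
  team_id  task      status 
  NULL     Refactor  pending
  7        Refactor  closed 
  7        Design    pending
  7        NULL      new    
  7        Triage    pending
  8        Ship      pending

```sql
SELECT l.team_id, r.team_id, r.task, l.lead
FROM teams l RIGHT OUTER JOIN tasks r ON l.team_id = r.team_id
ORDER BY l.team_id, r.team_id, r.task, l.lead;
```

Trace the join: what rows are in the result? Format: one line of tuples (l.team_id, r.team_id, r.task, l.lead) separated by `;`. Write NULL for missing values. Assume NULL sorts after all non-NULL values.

(7, 7, Design, Ken); (7, 7, Refactor, Ken); (7, 7, Triage, Ken); (7, 7, NULL, Ken); (8, 8, Ship, Nora); (NULL, NULL, Refactor, NULL)

RIGHT JOIN keeps every row from `tasks`; unmatched rows get NULL for `teams`'s columns.
Matching on l.team_id = r.team_id. A NULL in a compared column never satisfies the condition.
- l row (team_id=2): no match.
- l row (team_id=2): no match.
- l row (team_id=5): no match.
- l row (team_id=8): matches 1 r row(s) → 1 output row(s).
- l row (team_id=7): matches 4 r row(s) → 4 output row(s).
- l row (team_id=1): no match.
- l row (team_id=5): no match.
- plus 1 unmatched r row(s), each kept with NULL l columns.
After projecting and ordering:
l.team_id | r.team_id | r.task | l.lead
7 | 7 | Design | Ken
7 | 7 | Refactor | Ken
7 | 7 | Triage | Ken
7 | 7 | NULL | Ken
8 | 8 | Ship | Nora
NULL | NULL | Refactor | NULL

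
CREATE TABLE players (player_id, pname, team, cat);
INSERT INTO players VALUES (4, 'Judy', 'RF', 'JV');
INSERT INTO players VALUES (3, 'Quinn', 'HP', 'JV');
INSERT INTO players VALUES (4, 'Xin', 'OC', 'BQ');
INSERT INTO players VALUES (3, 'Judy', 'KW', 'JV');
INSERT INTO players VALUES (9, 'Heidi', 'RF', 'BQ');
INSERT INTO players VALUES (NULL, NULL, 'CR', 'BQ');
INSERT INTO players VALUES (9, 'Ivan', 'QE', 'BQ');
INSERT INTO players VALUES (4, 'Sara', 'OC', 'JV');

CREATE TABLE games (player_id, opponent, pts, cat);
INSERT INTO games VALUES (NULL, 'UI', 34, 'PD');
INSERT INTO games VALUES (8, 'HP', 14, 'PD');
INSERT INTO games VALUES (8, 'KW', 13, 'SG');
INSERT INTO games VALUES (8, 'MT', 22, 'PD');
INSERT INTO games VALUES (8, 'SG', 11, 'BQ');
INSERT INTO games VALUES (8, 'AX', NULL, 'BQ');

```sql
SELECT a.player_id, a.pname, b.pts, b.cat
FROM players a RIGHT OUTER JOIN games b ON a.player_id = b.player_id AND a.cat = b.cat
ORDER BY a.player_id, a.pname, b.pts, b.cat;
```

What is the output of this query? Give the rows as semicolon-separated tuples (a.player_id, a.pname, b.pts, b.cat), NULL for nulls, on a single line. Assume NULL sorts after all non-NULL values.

RIGHT JOIN keeps every row from `games`; unmatched rows get NULL for `players`'s columns.
Matching on a.player_id = b.player_id AND a.cat = b.cat. A NULL in a compared column never satisfies the condition.
- player_id=4, cat=JV: no matching b row.
- player_id=3, cat=JV: no matching b row.
- player_id=4, cat=BQ: no matching b row.
- player_id=3, cat=JV: no matching b row.
- player_id=9, cat=BQ: no matching b row.
- player_id=NULL, cat=BQ: no matching b row.
- player_id=9, cat=BQ: no matching b row.
- player_id=4, cat=JV: no matching b row.
- plus 6 unmatched b row(s), each kept with NULL a columns.
After projecting and ordering:
a.player_id | a.pname | b.pts | b.cat
NULL | NULL | 11 | BQ
NULL | NULL | 13 | SG
NULL | NULL | 14 | PD
NULL | NULL | 22 | PD
NULL | NULL | 34 | PD
NULL | NULL | NULL | BQ

(NULL, NULL, 11, BQ); (NULL, NULL, 13, SG); (NULL, NULL, 14, PD); (NULL, NULL, 22, PD); (NULL, NULL, 34, PD); (NULL, NULL, NULL, BQ)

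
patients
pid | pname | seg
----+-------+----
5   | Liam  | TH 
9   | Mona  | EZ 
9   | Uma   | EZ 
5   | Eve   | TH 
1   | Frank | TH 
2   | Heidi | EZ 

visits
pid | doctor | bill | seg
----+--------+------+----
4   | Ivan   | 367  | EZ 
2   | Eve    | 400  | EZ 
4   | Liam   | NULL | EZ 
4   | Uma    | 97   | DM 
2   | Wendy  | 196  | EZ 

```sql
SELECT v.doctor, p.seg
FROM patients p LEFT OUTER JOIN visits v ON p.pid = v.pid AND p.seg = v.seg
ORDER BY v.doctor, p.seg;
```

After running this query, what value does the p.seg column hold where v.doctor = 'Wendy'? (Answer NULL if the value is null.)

EZ

LEFT JOIN keeps every row from `patients`; unmatched rows get NULL for `visits`'s columns.
Matching on p.pid = v.pid AND p.seg = v.seg.
Matched pairs: 2; unmatched p rows kept: 5.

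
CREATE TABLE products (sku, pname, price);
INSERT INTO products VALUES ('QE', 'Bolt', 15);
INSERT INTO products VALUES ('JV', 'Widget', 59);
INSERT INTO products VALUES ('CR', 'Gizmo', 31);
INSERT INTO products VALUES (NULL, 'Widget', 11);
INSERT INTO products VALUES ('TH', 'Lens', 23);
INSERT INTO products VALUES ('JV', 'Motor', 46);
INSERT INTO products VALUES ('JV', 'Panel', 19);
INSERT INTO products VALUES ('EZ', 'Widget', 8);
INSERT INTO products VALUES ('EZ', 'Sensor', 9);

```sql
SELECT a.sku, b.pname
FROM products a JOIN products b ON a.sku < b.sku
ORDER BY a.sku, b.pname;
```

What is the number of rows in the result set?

INNER JOIN keeps only pairs where the ON condition holds.
Matching on a.sku < b.sku. A NULL in a compared column never satisfies the condition.
- a row (sku=QE): matches 1 b row(s) → 1 output row(s).
- a row (sku=JV): matches 2 b row(s) → 2 output row(s).
- a row (sku=CR): matches 7 b row(s) → 7 output row(s).
- a row (sku=NULL): no match → dropped.
- a row (sku=TH): no match → dropped.
- a row (sku=JV): matches 2 b row(s) → 2 output row(s).
- a row (sku=JV): matches 2 b row(s) → 2 output row(s).
- a row (sku=EZ): matches 5 b row(s) → 5 output row(s).
- a row (sku=EZ): matches 5 b row(s) → 5 output row(s).
Total: 24 rows.

24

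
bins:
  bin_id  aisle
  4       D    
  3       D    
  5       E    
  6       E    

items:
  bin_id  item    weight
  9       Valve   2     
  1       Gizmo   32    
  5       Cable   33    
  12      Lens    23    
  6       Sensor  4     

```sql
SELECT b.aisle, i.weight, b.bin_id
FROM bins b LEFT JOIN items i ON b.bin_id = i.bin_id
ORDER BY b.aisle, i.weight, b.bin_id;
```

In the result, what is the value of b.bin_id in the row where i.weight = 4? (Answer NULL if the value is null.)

6

LEFT JOIN keeps every row from `bins`; unmatched rows get NULL for `items`'s columns.
Matching on b.bin_id = i.bin_id.
- b (bin_id=4) has no partner → padded with NULL.
- b (bin_id=3) has no partner → padded with NULL.
- b (bin_id=5) pairs with 1 row(s) of i.
- b (bin_id=6) pairs with 1 row(s) of i.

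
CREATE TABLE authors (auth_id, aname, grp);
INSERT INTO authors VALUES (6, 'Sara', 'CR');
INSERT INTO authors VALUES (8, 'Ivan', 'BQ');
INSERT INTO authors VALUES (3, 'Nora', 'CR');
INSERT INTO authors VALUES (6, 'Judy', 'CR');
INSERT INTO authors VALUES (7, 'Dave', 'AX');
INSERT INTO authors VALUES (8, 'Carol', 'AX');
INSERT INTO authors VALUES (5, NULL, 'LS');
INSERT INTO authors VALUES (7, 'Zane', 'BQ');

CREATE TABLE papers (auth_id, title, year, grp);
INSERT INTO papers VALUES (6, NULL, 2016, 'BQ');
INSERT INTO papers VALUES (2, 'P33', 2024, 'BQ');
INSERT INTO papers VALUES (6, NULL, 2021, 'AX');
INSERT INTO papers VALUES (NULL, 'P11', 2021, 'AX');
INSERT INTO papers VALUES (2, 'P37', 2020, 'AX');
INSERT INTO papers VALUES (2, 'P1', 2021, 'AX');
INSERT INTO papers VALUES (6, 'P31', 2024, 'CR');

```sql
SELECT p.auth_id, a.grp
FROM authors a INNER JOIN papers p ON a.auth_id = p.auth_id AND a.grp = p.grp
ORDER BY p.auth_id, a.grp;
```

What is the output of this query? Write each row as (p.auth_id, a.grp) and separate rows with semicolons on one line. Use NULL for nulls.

(6, CR); (6, CR)

INNER JOIN keeps only pairs where the ON condition holds.
Matching on a.auth_id = p.auth_id AND a.grp = p.grp. A NULL in a compared column never satisfies the condition.
- a[0] auth_id=6, grp=CR → 1 match(es) in p → 1 row(s).
- a[1] auth_id=8, grp=BQ → no match; dropped.
- a[2] auth_id=3, grp=CR → no match; dropped.
- a[3] auth_id=6, grp=CR → 1 match(es) in p → 1 row(s).
- a[4] auth_id=7, grp=AX → no match; dropped.
- a[5] auth_id=8, grp=AX → no match; dropped.
- a[6] auth_id=5, grp=LS → no match; dropped.
- a[7] auth_id=7, grp=BQ → no match; dropped.
After projecting and ordering:
p.auth_id | a.grp
6 | CR
6 | CR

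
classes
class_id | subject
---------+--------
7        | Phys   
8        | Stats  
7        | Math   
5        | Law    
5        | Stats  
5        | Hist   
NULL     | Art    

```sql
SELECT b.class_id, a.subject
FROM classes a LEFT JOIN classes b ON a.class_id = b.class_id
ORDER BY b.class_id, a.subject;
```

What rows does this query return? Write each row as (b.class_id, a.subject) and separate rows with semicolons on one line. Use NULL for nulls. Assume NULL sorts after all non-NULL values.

(5, Hist); (5, Hist); (5, Hist); (5, Law); (5, Law); (5, Law); (5, Stats); (5, Stats); (5, Stats); (7, Math); (7, Math); (7, Phys); (7, Phys); (8, Stats); (NULL, Art)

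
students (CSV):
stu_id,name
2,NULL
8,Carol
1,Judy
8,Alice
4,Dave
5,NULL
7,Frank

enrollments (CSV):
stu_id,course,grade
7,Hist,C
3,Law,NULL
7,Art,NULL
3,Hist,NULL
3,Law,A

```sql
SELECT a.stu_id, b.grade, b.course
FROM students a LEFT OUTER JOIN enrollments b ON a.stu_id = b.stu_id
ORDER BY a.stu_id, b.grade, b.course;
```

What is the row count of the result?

8

LEFT JOIN keeps every row from `students`; unmatched rows get NULL for `enrollments`'s columns.
Matching on a.stu_id = b.stu_id.
- a (stu_id=2) has no partner → padded with NULL.
- a (stu_id=8) has no partner → padded with NULL.
- a (stu_id=1) has no partner → padded with NULL.
- a (stu_id=8) has no partner → padded with NULL.
- a (stu_id=4) has no partner → padded with NULL.
- a (stu_id=5) has no partner → padded with NULL.
- a (stu_id=7) pairs with 2 row(s) of b.
Total: 2 matched + 6 padded = 8 rows.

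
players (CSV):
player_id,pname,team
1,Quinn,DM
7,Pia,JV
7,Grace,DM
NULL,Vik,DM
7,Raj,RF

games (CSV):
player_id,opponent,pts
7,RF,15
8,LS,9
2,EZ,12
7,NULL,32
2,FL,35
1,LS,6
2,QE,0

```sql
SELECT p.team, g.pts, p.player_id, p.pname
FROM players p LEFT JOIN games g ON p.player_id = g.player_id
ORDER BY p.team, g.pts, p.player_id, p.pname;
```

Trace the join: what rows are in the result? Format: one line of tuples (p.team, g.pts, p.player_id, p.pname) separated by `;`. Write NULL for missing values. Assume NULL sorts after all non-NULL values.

LEFT JOIN keeps every row from `players`; unmatched rows get NULL for `games`'s columns.
Matching on p.player_id = g.player_id. A NULL in a compared column never satisfies the condition.
- player_id=1: 1 matching g row(s), so 1 row(s) emitted.
- player_id=7: 2 matching g row(s), so 2 row(s) emitted.
- player_id=7: 2 matching g row(s), so 2 row(s) emitted.
- player_id=NULL: no g row matches, row kept with g columns NULL.
- player_id=7: 2 matching g row(s), so 2 row(s) emitted.
After projecting and ordering:
p.team | g.pts | p.player_id | p.pname
DM | 6 | 1 | Quinn
DM | 15 | 7 | Grace
DM | 32 | 7 | Grace
DM | NULL | NULL | Vik
JV | 15 | 7 | Pia
JV | 32 | 7 | Pia
RF | 15 | 7 | Raj
RF | 32 | 7 | Raj

(DM, 6, 1, Quinn); (DM, 15, 7, Grace); (DM, 32, 7, Grace); (DM, NULL, NULL, Vik); (JV, 15, 7, Pia); (JV, 32, 7, Pia); (RF, 15, 7, Raj); (RF, 32, 7, Raj)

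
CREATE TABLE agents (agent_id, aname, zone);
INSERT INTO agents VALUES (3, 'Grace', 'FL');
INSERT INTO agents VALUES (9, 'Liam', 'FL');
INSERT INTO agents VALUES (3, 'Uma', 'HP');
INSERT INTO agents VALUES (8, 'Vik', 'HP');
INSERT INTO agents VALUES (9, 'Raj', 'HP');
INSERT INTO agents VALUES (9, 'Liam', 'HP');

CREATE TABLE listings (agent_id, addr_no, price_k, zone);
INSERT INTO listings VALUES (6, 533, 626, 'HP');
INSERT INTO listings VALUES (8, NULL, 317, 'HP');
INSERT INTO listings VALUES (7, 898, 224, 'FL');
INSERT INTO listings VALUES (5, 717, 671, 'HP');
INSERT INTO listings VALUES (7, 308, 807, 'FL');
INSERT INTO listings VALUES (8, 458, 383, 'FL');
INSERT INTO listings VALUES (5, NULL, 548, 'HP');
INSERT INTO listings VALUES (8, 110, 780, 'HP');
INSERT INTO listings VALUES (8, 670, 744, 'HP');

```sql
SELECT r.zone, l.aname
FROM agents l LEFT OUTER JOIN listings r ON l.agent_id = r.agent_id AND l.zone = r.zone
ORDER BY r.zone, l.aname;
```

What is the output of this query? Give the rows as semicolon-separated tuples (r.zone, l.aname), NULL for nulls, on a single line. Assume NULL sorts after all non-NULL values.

(HP, Vik); (HP, Vik); (HP, Vik); (NULL, Grace); (NULL, Liam); (NULL, Liam); (NULL, Raj); (NULL, Uma)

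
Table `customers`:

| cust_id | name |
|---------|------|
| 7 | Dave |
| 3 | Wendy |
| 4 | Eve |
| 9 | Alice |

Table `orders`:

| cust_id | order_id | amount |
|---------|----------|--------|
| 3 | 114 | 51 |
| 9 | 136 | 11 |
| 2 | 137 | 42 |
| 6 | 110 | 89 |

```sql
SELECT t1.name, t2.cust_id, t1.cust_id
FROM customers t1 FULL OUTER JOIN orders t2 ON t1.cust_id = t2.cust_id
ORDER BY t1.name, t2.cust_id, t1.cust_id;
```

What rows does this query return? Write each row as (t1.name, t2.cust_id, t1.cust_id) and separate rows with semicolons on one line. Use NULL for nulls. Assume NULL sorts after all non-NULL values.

(Alice, 9, 9); (Dave, NULL, 7); (Eve, NULL, 4); (Wendy, 3, 3); (NULL, 2, NULL); (NULL, 6, NULL)

FULL OUTER JOIN keeps every row from both sides; unmatched rows get NULL for the other side's columns.
Matching on t1.cust_id = t2.cust_id.
- t1[0] cust_id=7 → no match; kept with NULLs on the t2 side.
- t1[1] cust_id=3 → 1 match(es) in t2 → 1 row(s).
- t1[2] cust_id=4 → no match; kept with NULLs on the t2 side.
- t1[3] cust_id=9 → 1 match(es) in t2 → 1 row(s).
- 2 row(s) from t2 found no t1 partner → padded with NULL.
After projecting and ordering:
t1.name | t2.cust_id | t1.cust_id
Alice | 9 | 9
Dave | NULL | 7
Eve | NULL | 4
Wendy | 3 | 3
NULL | 2 | NULL
NULL | 6 | NULL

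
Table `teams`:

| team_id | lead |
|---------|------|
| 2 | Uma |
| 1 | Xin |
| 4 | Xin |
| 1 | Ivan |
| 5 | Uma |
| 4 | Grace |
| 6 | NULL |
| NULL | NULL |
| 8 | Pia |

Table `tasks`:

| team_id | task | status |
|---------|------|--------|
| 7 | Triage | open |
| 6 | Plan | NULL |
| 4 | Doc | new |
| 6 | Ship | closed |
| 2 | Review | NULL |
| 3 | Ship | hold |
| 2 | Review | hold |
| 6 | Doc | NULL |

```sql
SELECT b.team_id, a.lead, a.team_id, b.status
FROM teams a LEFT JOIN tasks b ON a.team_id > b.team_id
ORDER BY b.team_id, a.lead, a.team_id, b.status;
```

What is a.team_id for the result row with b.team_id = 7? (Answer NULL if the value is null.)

8

LEFT JOIN keeps every row from `teams`; unmatched rows get NULL for `tasks`'s columns.
Matching on a.team_id > b.team_id. A NULL in a compared column never satisfies the condition.
- a (team_id=2) has no partner → padded with NULL.
- a (team_id=1) has no partner → padded with NULL.
- a (team_id=4) pairs with 3 row(s) of b.
- a (team_id=1) has no partner → padded with NULL.
- a (team_id=5) pairs with 4 row(s) of b.
- a (team_id=4) pairs with 3 row(s) of b.
- a (team_id=6) pairs with 4 row(s) of b.
- a (team_id=NULL) has no partner → padded with NULL.
- a (team_id=8) pairs with 8 row(s) of b.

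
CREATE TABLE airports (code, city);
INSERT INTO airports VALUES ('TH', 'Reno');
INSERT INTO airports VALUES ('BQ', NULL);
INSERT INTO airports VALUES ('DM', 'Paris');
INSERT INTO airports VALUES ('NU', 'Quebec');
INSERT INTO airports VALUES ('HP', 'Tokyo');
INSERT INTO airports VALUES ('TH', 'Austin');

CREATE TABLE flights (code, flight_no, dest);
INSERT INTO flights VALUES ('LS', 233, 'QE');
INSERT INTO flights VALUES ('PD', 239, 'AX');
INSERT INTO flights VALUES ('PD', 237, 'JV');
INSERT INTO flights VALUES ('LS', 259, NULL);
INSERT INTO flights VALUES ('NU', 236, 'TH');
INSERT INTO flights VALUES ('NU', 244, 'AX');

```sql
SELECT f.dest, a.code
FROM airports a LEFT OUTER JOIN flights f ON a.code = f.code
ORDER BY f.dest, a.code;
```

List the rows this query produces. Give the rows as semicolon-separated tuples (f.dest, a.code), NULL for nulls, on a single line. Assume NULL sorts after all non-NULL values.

(AX, NU); (TH, NU); (NULL, BQ); (NULL, DM); (NULL, HP); (NULL, TH); (NULL, TH)

LEFT JOIN keeps every row from `airports`; unmatched rows get NULL for `flights`'s columns.
Matching on a.code = f.code.
- a[0] code=TH → no match; kept with NULLs on the f side.
- a[1] code=BQ → no match; kept with NULLs on the f side.
- a[2] code=DM → no match; kept with NULLs on the f side.
- a[3] code=NU → 2 match(es) in f → 2 row(s).
- a[4] code=HP → no match; kept with NULLs on the f side.
- a[5] code=TH → no match; kept with NULLs on the f side.
After projecting and ordering:
f.dest | a.code
AX | NU
TH | NU
NULL | BQ
NULL | DM
NULL | HP
NULL | TH
NULL | TH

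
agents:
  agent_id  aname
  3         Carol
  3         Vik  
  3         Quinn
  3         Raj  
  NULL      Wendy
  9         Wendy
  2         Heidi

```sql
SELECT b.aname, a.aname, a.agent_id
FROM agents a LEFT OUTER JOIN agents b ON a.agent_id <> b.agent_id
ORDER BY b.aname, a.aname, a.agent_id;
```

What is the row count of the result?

LEFT JOIN keeps every row from `agents a`; unmatched rows get NULL for `agents b`'s columns.
Matching on a.agent_id <> b.agent_id. A NULL in a compared column never satisfies the condition.
- a[0] agent_id=3 → 2 match(es) in b → 2 row(s).
- a[1] agent_id=3 → 2 match(es) in b → 2 row(s).
- a[2] agent_id=3 → 2 match(es) in b → 2 row(s).
- a[3] agent_id=3 → 2 match(es) in b → 2 row(s).
- a[4] agent_id=NULL → no match; kept with NULLs on the b side.
- a[5] agent_id=9 → 5 match(es) in b → 5 row(s).
- a[6] agent_id=2 → 5 match(es) in b → 5 row(s).
Total: 18 matched + 1 padded = 19 rows.

19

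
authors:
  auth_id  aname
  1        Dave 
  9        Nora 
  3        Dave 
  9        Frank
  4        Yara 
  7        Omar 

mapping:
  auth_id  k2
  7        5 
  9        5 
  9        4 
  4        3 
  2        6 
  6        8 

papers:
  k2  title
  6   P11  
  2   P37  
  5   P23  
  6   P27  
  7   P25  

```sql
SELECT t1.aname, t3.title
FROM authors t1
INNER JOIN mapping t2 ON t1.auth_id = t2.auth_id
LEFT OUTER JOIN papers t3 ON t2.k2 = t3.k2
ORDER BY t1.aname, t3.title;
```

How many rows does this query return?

Joins associate left-to-right: authors INNER JOIN mapping on auth_id gives 6 intermediate row(s).
Then LEFT JOIN `papers t3` on k2: each of those 6 rows is kept; rows whose t2.k2 has no match in t3 get NULL for t3's columns.
Result: 6 row(s).

6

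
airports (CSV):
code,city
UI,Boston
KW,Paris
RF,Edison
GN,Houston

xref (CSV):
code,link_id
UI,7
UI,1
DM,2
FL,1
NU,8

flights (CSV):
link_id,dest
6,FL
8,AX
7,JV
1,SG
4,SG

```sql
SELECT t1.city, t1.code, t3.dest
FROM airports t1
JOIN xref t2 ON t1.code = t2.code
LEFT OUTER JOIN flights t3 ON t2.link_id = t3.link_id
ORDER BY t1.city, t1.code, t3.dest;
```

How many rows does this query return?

Step 1 — t1 INNER JOIN t2 on code → 2 row(s).
Then LEFT JOIN `flights t3` on link_id: each of those 2 rows is kept; rows whose t2.link_id has no match in t3 get NULL for t3's columns.
Result: 2 row(s).

2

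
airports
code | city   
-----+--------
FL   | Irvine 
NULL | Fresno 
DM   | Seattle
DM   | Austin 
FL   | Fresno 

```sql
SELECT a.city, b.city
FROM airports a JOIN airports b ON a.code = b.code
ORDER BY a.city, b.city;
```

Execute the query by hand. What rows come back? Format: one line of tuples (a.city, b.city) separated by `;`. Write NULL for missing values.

INNER JOIN keeps only pairs where the ON condition holds.
Matching on a.code = b.code. A NULL in a compared column never satisfies the condition.
- a (code=FL) pairs with 2 row(s) of b.
- a (code=NULL) has no partner → excluded.
- a (code=DM) pairs with 2 row(s) of b.
- a (code=DM) pairs with 2 row(s) of b.
- a (code=FL) pairs with 2 row(s) of b.
After projecting and ordering:
a.city | b.city
Austin | Austin
Austin | Seattle
Fresno | Fresno
Fresno | Irvine
Irvine | Fresno
Irvine | Irvine
Seattle | Austin
Seattle | Seattle

(Austin, Austin); (Austin, Seattle); (Fresno, Fresno); (Fresno, Irvine); (Irvine, Fresno); (Irvine, Irvine); (Seattle, Austin); (Seattle, Seattle)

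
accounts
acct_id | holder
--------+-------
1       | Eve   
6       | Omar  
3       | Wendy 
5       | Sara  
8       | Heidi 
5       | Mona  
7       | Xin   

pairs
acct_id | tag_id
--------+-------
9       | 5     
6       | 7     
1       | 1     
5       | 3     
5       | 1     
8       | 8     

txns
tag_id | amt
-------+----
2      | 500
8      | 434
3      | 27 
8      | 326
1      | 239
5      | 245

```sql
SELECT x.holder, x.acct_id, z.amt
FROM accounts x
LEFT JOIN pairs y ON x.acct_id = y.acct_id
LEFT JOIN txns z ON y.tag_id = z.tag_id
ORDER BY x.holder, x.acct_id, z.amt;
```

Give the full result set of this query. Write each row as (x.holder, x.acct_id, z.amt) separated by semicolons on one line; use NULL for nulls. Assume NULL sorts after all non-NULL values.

Step 1 — x LEFT JOIN y on acct_id → 9 row(s).
Then LEFT JOIN `txns z` on tag_id: each of those 9 rows is kept; rows whose y.tag_id has no match in z get NULL for z's columns.

(Eve, 1, 239); (Heidi, 8, 326); (Heidi, 8, 434); (Mona, 5, 27); (Mona, 5, 239); (Omar, 6, NULL); (Sara, 5, 27); (Sara, 5, 239); (Wendy, 3, NULL); (Xin, 7, NULL)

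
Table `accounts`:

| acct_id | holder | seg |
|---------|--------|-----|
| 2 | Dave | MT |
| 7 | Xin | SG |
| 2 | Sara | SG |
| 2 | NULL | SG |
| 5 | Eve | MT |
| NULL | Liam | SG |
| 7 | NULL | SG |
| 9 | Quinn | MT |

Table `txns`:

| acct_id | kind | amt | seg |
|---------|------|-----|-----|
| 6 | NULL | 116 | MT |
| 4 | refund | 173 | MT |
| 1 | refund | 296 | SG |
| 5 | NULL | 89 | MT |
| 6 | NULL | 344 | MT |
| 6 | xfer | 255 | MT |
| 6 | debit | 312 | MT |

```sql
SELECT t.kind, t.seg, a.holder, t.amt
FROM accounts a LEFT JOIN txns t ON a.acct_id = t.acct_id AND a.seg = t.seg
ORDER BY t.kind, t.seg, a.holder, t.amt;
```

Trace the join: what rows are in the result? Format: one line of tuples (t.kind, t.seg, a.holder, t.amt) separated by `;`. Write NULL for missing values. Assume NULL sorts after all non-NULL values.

(NULL, MT, Eve, 89); (NULL, NULL, Dave, NULL); (NULL, NULL, Liam, NULL); (NULL, NULL, Quinn, NULL); (NULL, NULL, Sara, NULL); (NULL, NULL, Xin, NULL); (NULL, NULL, NULL, NULL); (NULL, NULL, NULL, NULL)

LEFT JOIN keeps every row from `accounts`; unmatched rows get NULL for `txns`'s columns.
Matching on a.acct_id = t.acct_id AND a.seg = t.seg. A NULL in a compared column never satisfies the condition.
- a (acct_id=2, seg=MT) has no partner → padded with NULL.
- a (acct_id=7, seg=SG) has no partner → padded with NULL.
- a (acct_id=2, seg=SG) has no partner → padded with NULL.
- a (acct_id=2, seg=SG) has no partner → padded with NULL.
- a (acct_id=5, seg=MT) pairs with 1 row(s) of t.
- a (acct_id=NULL, seg=SG) has no partner → padded with NULL.
- a (acct_id=7, seg=SG) has no partner → padded with NULL.
- a (acct_id=9, seg=MT) has no partner → padded with NULL.
After projecting and ordering:
t.kind | t.seg | a.holder | t.amt
NULL | MT | Eve | 89
NULL | NULL | Dave | NULL
NULL | NULL | Liam | NULL
NULL | NULL | Quinn | NULL
NULL | NULL | Sara | NULL
NULL | NULL | Xin | NULL
NULL | NULL | NULL | NULL
NULL | NULL | NULL | NULL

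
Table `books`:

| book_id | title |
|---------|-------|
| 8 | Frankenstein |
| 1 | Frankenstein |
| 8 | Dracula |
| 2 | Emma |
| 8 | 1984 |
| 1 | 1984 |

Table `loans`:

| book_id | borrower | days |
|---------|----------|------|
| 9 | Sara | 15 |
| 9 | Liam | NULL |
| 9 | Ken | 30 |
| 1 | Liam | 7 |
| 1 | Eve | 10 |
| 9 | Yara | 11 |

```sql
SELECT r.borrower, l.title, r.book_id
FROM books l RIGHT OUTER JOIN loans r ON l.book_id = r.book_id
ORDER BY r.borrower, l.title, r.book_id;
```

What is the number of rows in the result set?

8

RIGHT JOIN keeps every row from `loans`; unmatched rows get NULL for `books`'s columns.
Matching on l.book_id = r.book_id.
- book_id=8: no matching r row.
- book_id=1: 2 matching r row(s), so 2 row(s) emitted.
- book_id=8: no matching r row.
- book_id=2: no matching r row.
- book_id=8: no matching r row.
- book_id=1: 2 matching r row(s), so 2 row(s) emitted.
- 4 row(s) from r found no l partner → padded with NULL.
Total: 4 matched + 4 padded = 8 rows.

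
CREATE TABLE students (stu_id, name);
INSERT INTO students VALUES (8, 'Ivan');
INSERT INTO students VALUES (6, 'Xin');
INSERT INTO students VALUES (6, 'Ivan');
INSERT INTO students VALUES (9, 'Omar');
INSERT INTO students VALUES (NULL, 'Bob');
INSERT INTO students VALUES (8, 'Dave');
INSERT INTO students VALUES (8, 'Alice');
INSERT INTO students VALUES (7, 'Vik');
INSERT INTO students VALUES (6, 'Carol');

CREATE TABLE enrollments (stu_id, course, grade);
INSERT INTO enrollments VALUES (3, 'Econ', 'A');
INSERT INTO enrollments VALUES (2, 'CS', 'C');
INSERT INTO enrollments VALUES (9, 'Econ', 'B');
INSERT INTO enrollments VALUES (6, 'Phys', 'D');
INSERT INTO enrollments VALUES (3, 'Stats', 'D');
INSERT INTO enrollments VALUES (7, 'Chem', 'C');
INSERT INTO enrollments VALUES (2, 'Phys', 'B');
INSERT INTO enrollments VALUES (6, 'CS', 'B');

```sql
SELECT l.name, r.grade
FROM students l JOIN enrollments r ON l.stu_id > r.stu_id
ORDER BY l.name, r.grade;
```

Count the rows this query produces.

INNER JOIN keeps only pairs where the ON condition holds.
Matching on l.stu_id > r.stu_id. A NULL in a compared column never satisfies the condition.
Matched pairs: 46.
Total: 46 rows.

46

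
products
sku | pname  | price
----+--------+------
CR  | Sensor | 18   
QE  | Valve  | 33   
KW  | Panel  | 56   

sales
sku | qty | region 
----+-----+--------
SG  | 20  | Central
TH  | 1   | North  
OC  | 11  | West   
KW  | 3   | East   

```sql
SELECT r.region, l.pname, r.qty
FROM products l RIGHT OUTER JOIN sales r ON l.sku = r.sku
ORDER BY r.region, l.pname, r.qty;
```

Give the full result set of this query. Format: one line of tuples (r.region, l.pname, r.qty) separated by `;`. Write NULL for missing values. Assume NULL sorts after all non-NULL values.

(Central, NULL, 20); (East, Panel, 3); (North, NULL, 1); (West, NULL, 11)

RIGHT JOIN keeps every row from `sales`; unmatched rows get NULL for `products`'s columns.
Matching on l.sku = r.sku.
- l row (sku=CR): no match.
- l row (sku=QE): no match.
- l row (sku=KW): matches 1 r row(s) → 1 output row(s).
- plus 3 unmatched r row(s), each kept with NULL l columns.
After projecting and ordering:
r.region | l.pname | r.qty
Central | NULL | 20
East | Panel | 3
North | NULL | 1
West | NULL | 11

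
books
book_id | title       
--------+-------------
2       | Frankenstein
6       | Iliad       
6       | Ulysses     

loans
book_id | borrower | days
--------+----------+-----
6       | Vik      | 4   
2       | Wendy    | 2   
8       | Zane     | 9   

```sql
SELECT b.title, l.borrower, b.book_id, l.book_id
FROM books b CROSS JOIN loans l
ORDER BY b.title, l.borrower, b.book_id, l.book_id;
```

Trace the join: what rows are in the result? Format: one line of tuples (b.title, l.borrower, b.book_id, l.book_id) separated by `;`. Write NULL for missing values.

(Frankenstein, Vik, 2, 6); (Frankenstein, Wendy, 2, 2); (Frankenstein, Zane, 2, 8); (Iliad, Vik, 6, 6); (Iliad, Wendy, 6, 2); (Iliad, Zane, 6, 8); (Ulysses, Vik, 6, 6); (Ulysses, Wendy, 6, 2); (Ulysses, Zane, 6, 8)

CROSS JOIN pairs every row of `books` with every row of `loans`: 3 × 3 = 9 rows.
After projecting and ordering:
b.title | l.borrower | b.book_id | l.book_id
Frankenstein | Vik | 2 | 6
Frankenstein | Wendy | 2 | 2
Frankenstein | Zane | 2 | 8
Iliad | Vik | 6 | 6
Iliad | Wendy | 6 | 2
Iliad | Zane | 6 | 8
Ulysses | Vik | 6 | 6
Ulysses | Wendy | 6 | 2
Ulysses | Zane | 6 | 8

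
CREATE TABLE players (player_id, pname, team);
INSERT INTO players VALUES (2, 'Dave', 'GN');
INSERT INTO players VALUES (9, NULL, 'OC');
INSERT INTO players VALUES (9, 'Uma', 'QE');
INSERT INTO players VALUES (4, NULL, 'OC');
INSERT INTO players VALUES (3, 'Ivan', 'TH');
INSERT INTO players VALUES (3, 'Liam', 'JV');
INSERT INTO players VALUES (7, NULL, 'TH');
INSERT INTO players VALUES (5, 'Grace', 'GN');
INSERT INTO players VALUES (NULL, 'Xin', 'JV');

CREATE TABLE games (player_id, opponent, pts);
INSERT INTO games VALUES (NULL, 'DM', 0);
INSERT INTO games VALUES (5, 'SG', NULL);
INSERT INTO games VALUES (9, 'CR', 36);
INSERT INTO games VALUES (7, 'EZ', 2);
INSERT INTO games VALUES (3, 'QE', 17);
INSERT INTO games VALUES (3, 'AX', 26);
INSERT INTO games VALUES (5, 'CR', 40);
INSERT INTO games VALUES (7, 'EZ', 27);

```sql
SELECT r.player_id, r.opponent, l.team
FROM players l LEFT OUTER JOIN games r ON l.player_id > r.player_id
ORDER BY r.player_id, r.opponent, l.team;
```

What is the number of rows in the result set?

24

LEFT JOIN keeps every row from `players`; unmatched rows get NULL for `games`'s columns.
Matching on l.player_id > r.player_id. A NULL in a compared column never satisfies the condition.
- l[0] player_id=2 → no match; kept with NULLs on the r side.
- l[1] player_id=9 → 6 match(es) in r → 6 row(s).
- l[2] player_id=9 → 6 match(es) in r → 6 row(s).
- l[3] player_id=4 → 2 match(es) in r → 2 row(s).
- l[4] player_id=3 → no match; kept with NULLs on the r side.
- l[5] player_id=3 → no match; kept with NULLs on the r side.
- l[6] player_id=7 → 4 match(es) in r → 4 row(s).
- l[7] player_id=5 → 2 match(es) in r → 2 row(s).
- l[8] player_id=NULL → no match; kept with NULLs on the r side.
Total: 20 matched + 4 padded = 24 rows.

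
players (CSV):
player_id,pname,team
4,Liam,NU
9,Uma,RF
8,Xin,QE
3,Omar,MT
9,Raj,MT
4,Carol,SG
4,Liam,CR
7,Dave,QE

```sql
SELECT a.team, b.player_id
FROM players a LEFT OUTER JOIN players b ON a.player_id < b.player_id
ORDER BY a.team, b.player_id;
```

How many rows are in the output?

26

LEFT JOIN keeps every row from `players a`; unmatched rows get NULL for `players b`'s columns.
Matching on a.player_id < b.player_id.
Matched pairs: 24; unmatched a rows kept: 2.
Total: 24 matched + 2 padded = 26 rows.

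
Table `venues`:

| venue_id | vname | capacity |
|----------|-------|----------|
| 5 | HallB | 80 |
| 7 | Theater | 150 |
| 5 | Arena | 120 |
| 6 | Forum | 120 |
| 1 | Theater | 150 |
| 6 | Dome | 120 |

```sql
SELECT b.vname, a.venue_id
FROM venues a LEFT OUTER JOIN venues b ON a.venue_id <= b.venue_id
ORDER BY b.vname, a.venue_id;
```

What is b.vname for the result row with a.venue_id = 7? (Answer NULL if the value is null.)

LEFT JOIN keeps every row from `venues a`; unmatched rows get NULL for `venues b`'s columns.
Matching on a.venue_id <= b.venue_id.
- a row (venue_id=5): matches 5 b row(s) → 5 output row(s).
- a row (venue_id=7): matches 1 b row(s) → 1 output row(s).
- a row (venue_id=5): matches 5 b row(s) → 5 output row(s).
- a row (venue_id=6): matches 3 b row(s) → 3 output row(s).
- a row (venue_id=1): matches 6 b row(s) → 6 output row(s).
- a row (venue_id=6): matches 3 b row(s) → 3 output row(s).

Theater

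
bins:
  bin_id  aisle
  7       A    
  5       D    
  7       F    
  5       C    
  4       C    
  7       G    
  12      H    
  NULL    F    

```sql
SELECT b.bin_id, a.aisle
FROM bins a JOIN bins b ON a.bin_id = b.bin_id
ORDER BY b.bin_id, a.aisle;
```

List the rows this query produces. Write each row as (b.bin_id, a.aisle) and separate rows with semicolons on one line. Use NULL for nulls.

INNER JOIN keeps only pairs where the ON condition holds.
Matching on a.bin_id = b.bin_id. A NULL in a compared column never satisfies the condition.
- a (bin_id=7) pairs with 3 row(s) of b.
- a (bin_id=5) pairs with 2 row(s) of b.
- a (bin_id=7) pairs with 3 row(s) of b.
- a (bin_id=5) pairs with 2 row(s) of b.
- a (bin_id=4) pairs with 1 row(s) of b.
- a (bin_id=7) pairs with 3 row(s) of b.
- a (bin_id=12) pairs with 1 row(s) of b.
- a (bin_id=NULL) has no partner → excluded.

(4, C); (5, C); (5, C); (5, D); (5, D); (7, A); (7, A); (7, A); (7, F); (7, F); (7, F); (7, G); (7, G); (7, G); (12, H)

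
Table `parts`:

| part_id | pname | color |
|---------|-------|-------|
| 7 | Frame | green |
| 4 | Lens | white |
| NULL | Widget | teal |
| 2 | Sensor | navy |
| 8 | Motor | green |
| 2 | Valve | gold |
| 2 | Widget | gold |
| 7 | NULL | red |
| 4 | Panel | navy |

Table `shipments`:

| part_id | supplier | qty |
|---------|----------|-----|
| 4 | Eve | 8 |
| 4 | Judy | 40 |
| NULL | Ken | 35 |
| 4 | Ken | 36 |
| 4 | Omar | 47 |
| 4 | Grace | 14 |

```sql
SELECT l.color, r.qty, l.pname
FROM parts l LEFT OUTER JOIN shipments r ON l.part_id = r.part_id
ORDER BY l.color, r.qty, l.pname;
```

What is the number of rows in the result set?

LEFT JOIN keeps every row from `parts`; unmatched rows get NULL for `shipments`'s columns.
Matching on l.part_id = r.part_id. A NULL in a compared column never satisfies the condition.
Matched pairs: 10; unmatched l rows kept: 7.
Total: 10 matched + 7 padded = 17 rows.

17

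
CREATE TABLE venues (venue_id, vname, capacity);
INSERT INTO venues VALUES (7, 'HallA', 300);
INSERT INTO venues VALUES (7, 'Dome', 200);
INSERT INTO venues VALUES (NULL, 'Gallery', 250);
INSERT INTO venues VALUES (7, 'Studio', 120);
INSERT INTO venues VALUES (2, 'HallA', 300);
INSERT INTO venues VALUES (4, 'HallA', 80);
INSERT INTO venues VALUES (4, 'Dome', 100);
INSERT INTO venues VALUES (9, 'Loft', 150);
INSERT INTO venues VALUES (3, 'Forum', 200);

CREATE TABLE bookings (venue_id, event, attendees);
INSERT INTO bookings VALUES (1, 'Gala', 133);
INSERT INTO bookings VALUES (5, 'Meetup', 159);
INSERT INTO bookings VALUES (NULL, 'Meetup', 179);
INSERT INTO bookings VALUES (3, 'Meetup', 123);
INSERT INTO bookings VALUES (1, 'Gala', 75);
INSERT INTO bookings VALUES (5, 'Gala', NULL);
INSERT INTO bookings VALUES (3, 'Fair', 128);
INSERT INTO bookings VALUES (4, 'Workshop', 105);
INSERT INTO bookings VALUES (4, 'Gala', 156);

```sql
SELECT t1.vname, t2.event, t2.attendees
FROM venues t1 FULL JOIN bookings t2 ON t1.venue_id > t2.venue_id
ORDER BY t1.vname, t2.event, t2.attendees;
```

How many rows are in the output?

FULL OUTER JOIN keeps every row from both sides; unmatched rows get NULL for the other side's columns.
Matching on t1.venue_id > t2.venue_id. A NULL in a compared column never satisfies the condition.
- t1 row (venue_id=7): matches 8 t2 row(s) → 8 output row(s).
- t1 row (venue_id=7): matches 8 t2 row(s) → 8 output row(s).
- t1 row (venue_id=NULL): no match → kept, t2 columns NULL.
- t1 row (venue_id=7): matches 8 t2 row(s) → 8 output row(s).
- t1 row (venue_id=2): matches 2 t2 row(s) → 2 output row(s).
- t1 row (venue_id=4): matches 4 t2 row(s) → 4 output row(s).
- t1 row (venue_id=4): matches 4 t2 row(s) → 4 output row(s).
- t1 row (venue_id=9): matches 8 t2 row(s) → 8 output row(s).
- t1 row (venue_id=3): matches 2 t2 row(s) → 2 output row(s).
- 1 row(s) from t2 found no t1 partner → padded with NULL.
Total: 44 matched + 2 padded = 46 rows.

46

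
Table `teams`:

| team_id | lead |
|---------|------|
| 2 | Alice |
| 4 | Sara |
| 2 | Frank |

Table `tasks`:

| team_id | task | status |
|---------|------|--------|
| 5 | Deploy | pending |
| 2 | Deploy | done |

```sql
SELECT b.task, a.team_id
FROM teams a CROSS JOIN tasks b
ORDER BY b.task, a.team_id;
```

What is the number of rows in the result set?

6

CROSS JOIN pairs every row of `teams` with every row of `tasks`: 3 × 2 = 6 rows.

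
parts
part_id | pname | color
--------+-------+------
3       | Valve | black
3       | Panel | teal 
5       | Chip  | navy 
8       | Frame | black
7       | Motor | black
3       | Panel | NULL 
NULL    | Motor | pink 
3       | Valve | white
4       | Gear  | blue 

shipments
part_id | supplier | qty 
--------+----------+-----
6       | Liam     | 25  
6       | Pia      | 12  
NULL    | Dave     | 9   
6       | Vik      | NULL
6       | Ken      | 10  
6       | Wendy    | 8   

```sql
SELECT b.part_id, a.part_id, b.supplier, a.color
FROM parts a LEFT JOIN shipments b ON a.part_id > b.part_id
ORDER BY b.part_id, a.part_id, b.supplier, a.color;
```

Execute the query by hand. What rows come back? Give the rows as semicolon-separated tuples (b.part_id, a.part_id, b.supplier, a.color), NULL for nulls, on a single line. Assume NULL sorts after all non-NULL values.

(6, 7, Ken, black); (6, 7, Liam, black); (6, 7, Pia, black); (6, 7, Vik, black); (6, 7, Wendy, black); (6, 8, Ken, black); (6, 8, Liam, black); (6, 8, Pia, black); (6, 8, Vik, black); (6, 8, Wendy, black); (NULL, 3, NULL, black); (NULL, 3, NULL, teal); (NULL, 3, NULL, white); (NULL, 3, NULL, NULL); (NULL, 4, NULL, blue); (NULL, 5, NULL, navy); (NULL, NULL, NULL, pink)

LEFT JOIN keeps every row from `parts`; unmatched rows get NULL for `shipments`'s columns.
Matching on a.part_id > b.part_id. A NULL in a compared column never satisfies the condition.
Matched pairs: 10; unmatched a rows kept: 7.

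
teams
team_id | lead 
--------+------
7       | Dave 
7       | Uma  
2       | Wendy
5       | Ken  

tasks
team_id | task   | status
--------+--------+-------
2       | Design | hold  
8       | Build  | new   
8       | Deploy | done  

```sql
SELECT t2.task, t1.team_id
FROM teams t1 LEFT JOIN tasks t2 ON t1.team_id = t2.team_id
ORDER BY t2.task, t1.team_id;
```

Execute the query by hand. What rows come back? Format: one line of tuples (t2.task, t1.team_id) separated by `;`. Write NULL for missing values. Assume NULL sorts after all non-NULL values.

LEFT JOIN keeps every row from `teams`; unmatched rows get NULL for `tasks`'s columns.
Matching on t1.team_id = t2.team_id.
Matched pairs: 1; unmatched t1 rows kept: 3.

(Design, 2); (NULL, 5); (NULL, 7); (NULL, 7)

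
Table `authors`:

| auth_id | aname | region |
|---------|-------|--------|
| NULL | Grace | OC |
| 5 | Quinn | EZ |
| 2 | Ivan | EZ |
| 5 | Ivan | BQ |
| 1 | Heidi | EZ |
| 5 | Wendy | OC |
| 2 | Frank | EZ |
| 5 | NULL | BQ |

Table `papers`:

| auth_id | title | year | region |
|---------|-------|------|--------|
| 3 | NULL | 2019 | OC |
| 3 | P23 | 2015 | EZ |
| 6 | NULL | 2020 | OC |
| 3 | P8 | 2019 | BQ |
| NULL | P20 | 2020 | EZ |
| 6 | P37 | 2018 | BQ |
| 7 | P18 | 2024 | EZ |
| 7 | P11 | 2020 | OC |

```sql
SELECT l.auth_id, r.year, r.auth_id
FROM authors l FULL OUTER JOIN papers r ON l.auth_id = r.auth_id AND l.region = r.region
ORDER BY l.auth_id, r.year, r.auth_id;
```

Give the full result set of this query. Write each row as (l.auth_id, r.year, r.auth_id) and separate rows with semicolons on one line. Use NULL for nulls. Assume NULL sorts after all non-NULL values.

(1, NULL, NULL); (2, NULL, NULL); (2, NULL, NULL); (5, NULL, NULL); (5, NULL, NULL); (5, NULL, NULL); (5, NULL, NULL); (NULL, 2015, 3); (NULL, 2018, 6); (NULL, 2019, 3); (NULL, 2019, 3); (NULL, 2020, 6); (NULL, 2020, 7); (NULL, 2020, NULL); (NULL, 2024, 7); (NULL, NULL, NULL)

FULL OUTER JOIN keeps every row from both sides; unmatched rows get NULL for the other side's columns.
Matching on l.auth_id = r.auth_id AND l.region = r.region. A NULL in a compared column never satisfies the condition.
- auth_id=NULL, region=OC: no r row matches, row kept with r columns NULL.
- auth_id=5, region=EZ: no r row matches, row kept with r columns NULL.
- auth_id=2, region=EZ: no r row matches, row kept with r columns NULL.
- auth_id=5, region=BQ: no r row matches, row kept with r columns NULL.
- auth_id=1, region=EZ: no r row matches, row kept with r columns NULL.
- auth_id=5, region=OC: no r row matches, row kept with r columns NULL.
- auth_id=2, region=EZ: no r row matches, row kept with r columns NULL.
- auth_id=5, region=BQ: no r row matches, row kept with r columns NULL.
- 8 r row(s) had no l match → kept, l columns NULL.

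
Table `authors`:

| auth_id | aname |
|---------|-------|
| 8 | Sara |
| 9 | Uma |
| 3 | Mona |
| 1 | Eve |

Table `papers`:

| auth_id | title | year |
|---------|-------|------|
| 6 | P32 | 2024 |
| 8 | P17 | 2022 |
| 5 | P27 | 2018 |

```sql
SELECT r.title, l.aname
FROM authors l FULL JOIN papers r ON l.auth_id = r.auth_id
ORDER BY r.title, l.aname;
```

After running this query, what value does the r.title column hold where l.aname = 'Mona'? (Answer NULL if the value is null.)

FULL OUTER JOIN keeps every row from both sides; unmatched rows get NULL for the other side's columns.
Matching on l.auth_id = r.auth_id.
- l row (auth_id=8): matches 1 r row(s) → 1 output row(s).
- l row (auth_id=9): no match → kept, r columns NULL.
- l row (auth_id=3): no match → kept, r columns NULL.
- l row (auth_id=1): no match → kept, r columns NULL.
- plus 2 unmatched r row(s), each kept with NULL l columns.

NULL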